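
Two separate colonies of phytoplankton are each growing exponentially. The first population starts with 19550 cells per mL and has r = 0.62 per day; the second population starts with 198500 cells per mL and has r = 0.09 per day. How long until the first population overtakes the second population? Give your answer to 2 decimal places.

4.37 days

Set 19550·e^(0.62t) = 198500·e^(0.09t).
e^((0.62 − 0.09)t) = 198500/19550 → e^(0.53·t) = 10.153.
0.53·t = ln(10.153) = 2.3178, so t = 2.3178/0.53 = 4.3732.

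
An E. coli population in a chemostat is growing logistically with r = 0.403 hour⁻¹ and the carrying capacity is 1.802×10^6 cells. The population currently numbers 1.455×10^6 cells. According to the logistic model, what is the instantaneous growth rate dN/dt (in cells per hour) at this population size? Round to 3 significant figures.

dN/dt = rN(1 − N/K) = 0.403 × 1.455×10^6 × (1 − 1.455×10^6/1.802×10^6).
1 − 1.455×10^6/1.802×10^6 = 0.19256; dN/dt = 0.403 × 1.455×10^6 × 0.19256 = 1.12913×10^5.

113000 cells per hour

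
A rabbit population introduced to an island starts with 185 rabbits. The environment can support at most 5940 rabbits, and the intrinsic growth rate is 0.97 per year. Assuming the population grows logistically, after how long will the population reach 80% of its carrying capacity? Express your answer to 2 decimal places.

A = (K − N₀)/N₀ = (5940 − 185)/185 = 31.108.
Solve 5940/(1 + 31.108·e^(−0.97t)) = 4752: 1 + 31.108·e^(−0.97t) = 1.25, so e^(−0.97t) = 0.00803649.
−0.97·t = ln(0.00803649) = -4.8238, so t = 4.8238/0.97 = 4.973.

4.97 years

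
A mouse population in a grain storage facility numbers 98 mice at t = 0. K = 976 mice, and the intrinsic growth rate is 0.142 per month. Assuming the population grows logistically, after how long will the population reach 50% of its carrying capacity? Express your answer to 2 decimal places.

15.44 months

A = (K − N₀)/N₀ = (976 − 98)/98 = 8.9592.
Solve 976/(1 + 8.9592·e^(−0.142t)) = 488: 1 + 8.9592·e^(−0.142t) = 2, so e^(−0.142t) = 0.111617.
−0.142·t = ln(0.111617) = -2.1927, so t = 2.1927/0.142 = 15.441.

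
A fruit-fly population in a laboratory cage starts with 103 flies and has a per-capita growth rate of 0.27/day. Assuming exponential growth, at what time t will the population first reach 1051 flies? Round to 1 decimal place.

8.6 days

Set N₀·e^(rt) = 1051: e^(0.27·t) = 1051/103 = 10.204.
0.27·t = ln(10.204) = 2.3228, so t = 2.3228/0.27 = 8.6028.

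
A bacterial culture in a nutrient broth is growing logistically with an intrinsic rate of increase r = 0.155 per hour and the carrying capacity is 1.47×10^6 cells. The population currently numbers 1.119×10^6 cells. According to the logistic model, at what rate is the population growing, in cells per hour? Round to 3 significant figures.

dN/dt = rN(1 − N/K) = 0.155 × 1.119×10^6 × (1 − 1.119×10^6/1.47×10^6).
1 − 1.119×10^6/1.47×10^6 = 0.23878; dN/dt = 0.155 × 1.119×10^6 × 0.23878 = 41414.

41400 cells per hour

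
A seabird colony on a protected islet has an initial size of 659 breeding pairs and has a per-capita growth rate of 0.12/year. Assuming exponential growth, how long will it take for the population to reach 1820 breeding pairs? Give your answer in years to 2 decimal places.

8.47 years

Set N₀·e^(rt) = 1820: e^(0.12·t) = 1820/659 = 2.7618.
0.12·t = ln(2.7618) = 1.0159, so t = 1.0159/0.12 = 8.4656.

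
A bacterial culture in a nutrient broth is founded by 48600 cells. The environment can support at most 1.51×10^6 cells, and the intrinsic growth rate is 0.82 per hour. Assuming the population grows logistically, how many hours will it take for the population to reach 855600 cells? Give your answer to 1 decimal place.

A = (K − N₀)/N₀ = (1.51×10^6 − 48600)/48600 = 30.07.
Solve 1.51×10^6/(1 + 30.07·e^(−0.82t)) = 855600: 1 + 30.07·e^(−0.82t) = 1.7648, so e^(−0.82t) = 0.0254355.
−0.82·t = ln(0.0254355) = -3.6716, so t = 3.6716/0.82 = 4.4776.

4.5 hours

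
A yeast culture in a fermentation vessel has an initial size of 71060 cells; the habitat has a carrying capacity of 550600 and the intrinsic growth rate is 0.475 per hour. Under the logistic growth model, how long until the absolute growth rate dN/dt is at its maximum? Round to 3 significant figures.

Logistic growth is fastest at N = K/2 = 275300.
A = (K − N₀)/N₀ = 6.7484. Set K/(1 + A·e^(−rt)) = K/2 → A·e^(−rt) = 1.
e^(−0.475t) = 1/6.7484 = 0.148184, so t = ln(6.7484)/0.475 = 1.9093/0.475 = 4.0196.

4.02 hours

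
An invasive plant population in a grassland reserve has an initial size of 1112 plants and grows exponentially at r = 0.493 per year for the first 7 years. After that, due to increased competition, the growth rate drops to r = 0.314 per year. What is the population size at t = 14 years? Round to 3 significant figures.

Phase 1: N(7) = 1112·e^(0.493×7) = 1112·e^3.451 = 35063.5.
Phase 2 runs for 14 − 7 = 7 years at r = 0.314.
N(14) = 35063.5·e^(0.314×7) = 35063.5·e^2.198 = 315816.

316000 plants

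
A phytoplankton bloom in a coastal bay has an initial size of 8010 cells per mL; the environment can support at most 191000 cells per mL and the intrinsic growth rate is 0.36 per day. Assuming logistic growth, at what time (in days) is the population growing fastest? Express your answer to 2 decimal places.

8.69 days

Logistic growth is fastest at N = K/2 = 95500.
A = (K − N₀)/N₀ = 22.845. Set K/(1 + A·e^(−rt)) = K/2 → A·e^(−rt) = 1.
e^(−0.36t) = 1/22.845 = 0.0437729, so t = ln(22.845)/0.36 = 3.1287/0.36 = 8.6909.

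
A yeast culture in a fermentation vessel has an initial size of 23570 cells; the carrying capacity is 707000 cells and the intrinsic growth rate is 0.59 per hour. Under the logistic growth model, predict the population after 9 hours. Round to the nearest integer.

618388 cells

A = (K − N₀)/N₀ = (707000 − 23570)/23570 = 28.996.
N(t) = K/(1 + A·e^(−rt)) = 707000/(1 + 28.996×e^(−0.59×9)).
e^(−5.31) = 0.0049419; denominator = 1 + 28.996×0.0049419 = 1.1433.
N = 707000/1.1433 = 618388.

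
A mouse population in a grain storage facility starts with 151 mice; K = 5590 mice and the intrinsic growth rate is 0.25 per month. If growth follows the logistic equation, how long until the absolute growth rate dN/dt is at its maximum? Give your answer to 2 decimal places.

14.34 months

Logistic growth is fastest at N = K/2 = 2795.
A = (K − N₀)/N₀ = 36.02. Set K/(1 + A·e^(−rt)) = K/2 → A·e^(−rt) = 1.
e^(−0.25t) = 1/36.02 = 0.0277625, so t = ln(36.02)/0.25 = 3.5841/0.25 = 14.336.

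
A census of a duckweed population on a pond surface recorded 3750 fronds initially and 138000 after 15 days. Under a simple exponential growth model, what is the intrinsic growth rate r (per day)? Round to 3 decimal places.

From N(t) = N₀·e^(rt): e^(r·15) = 138000/3750 = 36.8.
r·15 = ln(36.8) = 3.6055, so r = 3.6055/15 = 0.24037.

0.240 per day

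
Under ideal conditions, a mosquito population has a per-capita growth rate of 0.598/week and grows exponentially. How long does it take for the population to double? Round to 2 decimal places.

Doubling time t_d = ln(2)/r = 0.6931/0.598 = 1.1591.

1.16 weeks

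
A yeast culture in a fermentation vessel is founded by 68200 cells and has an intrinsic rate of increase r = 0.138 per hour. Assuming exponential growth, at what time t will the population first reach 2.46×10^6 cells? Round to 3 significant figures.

26.0 hours

Set N₀·e^(rt) = 2.46×10^6: e^(0.138·t) = 2.46×10^6/68200 = 36.07.
0.138·t = ln(36.07) = 3.5855, so t = 3.5855/0.138 = 25.982.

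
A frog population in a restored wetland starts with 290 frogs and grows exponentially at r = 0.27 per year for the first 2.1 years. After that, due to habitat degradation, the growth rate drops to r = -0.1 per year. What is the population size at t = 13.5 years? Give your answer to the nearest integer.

Phase 1: N(2.1) = 290·e^(0.27×2.1) = 290·e^0.567 = 511.261.
Phase 2 runs for 13.5 − 2.1 = 11.4 years at r = -0.1.
N(13.5) = 511.261·e^(-0.1×11.4) = 511.261·e^-1.14 = 163.511.

164 frogs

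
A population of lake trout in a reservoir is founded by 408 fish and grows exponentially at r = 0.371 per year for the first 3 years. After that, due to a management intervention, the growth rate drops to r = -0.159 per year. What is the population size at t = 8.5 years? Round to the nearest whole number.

Phase 1: N(3) = 408·e^(0.371×3) = 408·e^1.113 = 1241.74.
Phase 2 runs for 8.5 − 3 = 5.5 years at r = -0.159.
N(8.5) = 1241.74·e^(-0.159×5.5) = 1241.74·e^-0.8745 = 517.892.

518 fish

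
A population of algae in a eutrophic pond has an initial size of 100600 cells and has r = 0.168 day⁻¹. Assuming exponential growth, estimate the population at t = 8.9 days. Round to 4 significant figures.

N(t) = N₀·e^(rt) = 100600 × e^(0.168×8.9) = 100600 × e^1.495.
e^1.495 ≈ 4.4602, so N ≈ 100600 × 4.4602 = 448699.

448700 cells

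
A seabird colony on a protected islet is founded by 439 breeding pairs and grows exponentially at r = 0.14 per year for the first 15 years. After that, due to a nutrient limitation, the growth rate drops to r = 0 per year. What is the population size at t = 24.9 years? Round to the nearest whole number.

Phase 1: N(15) = 439·e^(0.14×15) = 439·e^2.1 = 3584.95.
Phase 2 runs for 24.9 − 15 = 9.9 years at r = 0.
N(24.9) = 3584.95·e^(0×9.9) = 3584.95·e^-0 = 3584.95.

3585 breeding pairs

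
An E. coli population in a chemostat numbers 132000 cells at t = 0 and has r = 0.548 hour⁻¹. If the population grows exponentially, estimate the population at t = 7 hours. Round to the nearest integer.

6116846 cells

N(t) = N₀·e^(rt) = 132000 × e^(0.548×7) = 132000 × e^3.836.
e^3.836 ≈ 46.34, so N ≈ 132000 × 46.34 = 6.116846×10^6.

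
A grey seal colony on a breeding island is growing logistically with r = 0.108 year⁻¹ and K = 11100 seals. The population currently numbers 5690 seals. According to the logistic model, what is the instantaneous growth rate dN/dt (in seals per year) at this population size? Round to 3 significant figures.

300 seals per year

dN/dt = rN(1 − N/K) = 0.108 × 5690 × (1 − 5690/11100).
1 − 5690/11100 = 0.48739; dN/dt = 0.108 × 5690 × 0.48739 = 299.51.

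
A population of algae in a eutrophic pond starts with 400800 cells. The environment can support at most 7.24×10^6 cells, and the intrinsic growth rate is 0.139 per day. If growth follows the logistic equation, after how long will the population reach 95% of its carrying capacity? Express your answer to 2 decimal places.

41.59 days

A = (K − N₀)/N₀ = (7.24×10^6 − 400800)/400800 = 17.064.
Solve 7.24×10^6/(1 + 17.064·e^(−0.139t)) = 6.878×10^6: 1 + 17.064·e^(−0.139t) = 1.0526, so e^(−0.139t) = 0.00308439.
−0.139·t = ln(0.00308439) = -5.7814, so t = 5.7814/0.139 = 41.593.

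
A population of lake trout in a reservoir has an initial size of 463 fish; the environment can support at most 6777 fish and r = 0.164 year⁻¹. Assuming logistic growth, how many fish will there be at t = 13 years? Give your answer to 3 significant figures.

A = (K − N₀)/N₀ = (6777 − 463)/463 = 13.637.
N(t) = K/(1 + A·e^(−rt)) = 6777/(1 + 13.637×e^(−0.164×13)).
e^(−2.132) = 0.1186; denominator = 1 + 13.637×0.1186 = 2.6174.
N = 6777/2.6174 = 2589.25.

2590 fish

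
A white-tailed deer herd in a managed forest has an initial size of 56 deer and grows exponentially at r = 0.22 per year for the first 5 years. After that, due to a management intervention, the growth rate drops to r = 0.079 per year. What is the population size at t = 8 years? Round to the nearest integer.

Phase 1: N(5) = 56·e^(0.22×5) = 56·e^1.1 = 168.233.
Phase 2 runs for 8 − 5 = 3 years at r = 0.079.
N(8) = 168.233·e^(0.079×3) = 168.233·e^0.237 = 213.226.

213 deer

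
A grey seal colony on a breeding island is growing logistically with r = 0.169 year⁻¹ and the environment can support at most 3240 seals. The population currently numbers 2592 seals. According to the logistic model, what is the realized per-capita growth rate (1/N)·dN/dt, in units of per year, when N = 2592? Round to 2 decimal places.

0.03 per year

(1/N)·dN/dt = r(1 − N/K) = 0.169 × (1 − 2592/3240).
= 0.169 × 0.2 = 0.0338.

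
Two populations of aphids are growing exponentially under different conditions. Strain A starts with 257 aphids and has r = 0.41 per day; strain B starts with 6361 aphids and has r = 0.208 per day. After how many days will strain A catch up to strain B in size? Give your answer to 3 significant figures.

15.9 days

Set 257·e^(0.41t) = 6361·e^(0.208t).
e^((0.41 − 0.208)t) = 6361/257 → e^(0.202·t) = 24.751.
0.202·t = ln(24.751) = 3.2089, so t = 3.2089/0.202 = 15.885.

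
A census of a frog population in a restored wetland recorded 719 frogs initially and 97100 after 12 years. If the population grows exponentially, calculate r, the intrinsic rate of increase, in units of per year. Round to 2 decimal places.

From N(t) = N₀·e^(rt): e^(r·12) = 97100/719 = 135.05.
r·12 = ln(135.05) = 4.9056, so r = 4.9056/12 = 0.4088.

0.41 per year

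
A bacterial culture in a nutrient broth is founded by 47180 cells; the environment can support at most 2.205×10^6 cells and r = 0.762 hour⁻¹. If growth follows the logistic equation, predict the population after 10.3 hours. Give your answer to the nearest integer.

A = (K − N₀)/N₀ = (2.205×10^6 − 47180)/47180 = 45.736.
N(t) = K/(1 + A·e^(−rt)) = 2.205×10^6/(1 + 45.736×e^(−0.762×10.3)).
e^(−7.849) = 0.0003903; denominator = 1 + 45.736×0.0003903 = 1.0179.
N = 2.205×10^6/1.0179 = 2.16633×10^6.

2166330 cells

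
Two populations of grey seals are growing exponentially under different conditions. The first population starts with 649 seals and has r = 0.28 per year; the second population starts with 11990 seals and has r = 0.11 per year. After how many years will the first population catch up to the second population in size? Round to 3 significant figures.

17.2 years

Set 649·e^(0.28t) = 11990·e^(0.11t).
e^((0.28 − 0.11)t) = 11990/649 → e^(0.17·t) = 18.475.
0.17·t = ln(18.475) = 2.9164, so t = 2.9164/0.17 = 17.155.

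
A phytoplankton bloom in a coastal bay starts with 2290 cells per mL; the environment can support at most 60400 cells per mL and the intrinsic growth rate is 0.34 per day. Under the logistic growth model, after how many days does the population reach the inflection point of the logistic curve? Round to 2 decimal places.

Logistic growth is fastest at N = K/2 = 30200.
A = (K − N₀)/N₀ = 25.376. Set K/(1 + A·e^(−rt)) = K/2 → A·e^(−rt) = 1.
e^(−0.34t) = 1/25.376 = 0.039408, so t = ln(25.376)/0.34 = 3.2338/0.34 = 9.5111.

9.51 days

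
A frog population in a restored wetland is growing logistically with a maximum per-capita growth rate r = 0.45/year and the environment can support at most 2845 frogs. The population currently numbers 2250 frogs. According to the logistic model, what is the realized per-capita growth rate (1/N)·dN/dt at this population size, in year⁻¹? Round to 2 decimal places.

(1/N)·dN/dt = r(1 − N/K) = 0.45 × (1 − 2250/2845).
= 0.45 × 0.20914 = 0.094112.

0.09 per year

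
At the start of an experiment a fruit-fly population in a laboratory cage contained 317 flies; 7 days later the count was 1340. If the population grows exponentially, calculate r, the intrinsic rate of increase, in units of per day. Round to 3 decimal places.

0.206 per day

From N(t) = N₀·e^(rt): e^(r·7) = 1340/317 = 4.2271.
r·7 = ln(4.2271) = 1.4415, so r = 1.4415/7 = 0.20593.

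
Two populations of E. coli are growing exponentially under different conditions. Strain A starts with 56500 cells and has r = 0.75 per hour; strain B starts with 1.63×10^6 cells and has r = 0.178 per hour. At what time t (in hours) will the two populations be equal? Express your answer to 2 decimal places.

5.88 hours

Set 56500·e^(0.75t) = 1.63×10^6·e^(0.178t).
e^((0.75 − 0.178)t) = 1.63×10^6/56500 → e^(0.572·t) = 28.85.
0.572·t = ln(28.85) = 3.3621, so t = 3.3621/0.572 = 5.8778.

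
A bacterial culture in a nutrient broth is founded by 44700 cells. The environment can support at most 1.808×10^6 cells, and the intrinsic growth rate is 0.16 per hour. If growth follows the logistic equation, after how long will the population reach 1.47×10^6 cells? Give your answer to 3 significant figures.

A = (K − N₀)/N₀ = (1.808×10^6 − 44700)/44700 = 39.447.
Solve 1.808×10^6/(1 + 39.447·e^(−0.16t)) = 1.47×10^6: 1 + 39.447·e^(−0.16t) = 1.2299, so e^(−0.16t) = 0.00582882.
−0.16·t = ln(0.00582882) = -5.1449, so t = 5.1449/0.16 = 32.156.

32.2 hours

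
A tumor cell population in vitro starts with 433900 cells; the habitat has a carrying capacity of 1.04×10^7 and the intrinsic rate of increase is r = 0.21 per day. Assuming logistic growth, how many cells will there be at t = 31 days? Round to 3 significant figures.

A = (K − N₀)/N₀ = (1.04×10^7 − 433900)/433900 = 22.969.
N(t) = K/(1 + A·e^(−rt)) = 1.04×10^7/(1 + 22.969×e^(−0.21×31)).
e^(−6.51) = 0.0014885; denominator = 1 + 22.969×0.0014885 = 1.0342.
N = 1.04×10^7/1.0342 = 1.005619×10^7.

10100000 cells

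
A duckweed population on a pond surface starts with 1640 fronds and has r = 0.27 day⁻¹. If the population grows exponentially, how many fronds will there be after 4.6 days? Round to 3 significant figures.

N(t) = N₀·e^(rt) = 1640 × e^(0.27×4.6) = 1640 × e^1.242.
e^1.242 ≈ 3.4625, so N ≈ 1640 × 3.4625 = 5678.55.

5680 fronds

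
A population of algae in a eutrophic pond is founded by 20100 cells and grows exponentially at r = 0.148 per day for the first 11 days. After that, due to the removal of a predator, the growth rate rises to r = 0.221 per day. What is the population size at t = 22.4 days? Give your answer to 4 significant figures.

Phase 1: N(11) = 20100·e^(0.148×11) = 20100·e^1.628 = 102383.
Phase 2 runs for 22.4 − 11 = 11.4 days at r = 0.221.
N(22.4) = 102383·e^(0.221×11.4) = 102383·e^2.519 = 1.271713×10^6.

1272000 cells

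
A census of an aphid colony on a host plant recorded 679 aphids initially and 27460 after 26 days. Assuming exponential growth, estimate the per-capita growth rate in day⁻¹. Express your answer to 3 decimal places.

From N(t) = N₀·e^(rt): e^(r·26) = 27460/679 = 40.442.
r·26 = ln(40.442) = 3.6999, so r = 3.6999/26 = 0.1423.

0.142 per day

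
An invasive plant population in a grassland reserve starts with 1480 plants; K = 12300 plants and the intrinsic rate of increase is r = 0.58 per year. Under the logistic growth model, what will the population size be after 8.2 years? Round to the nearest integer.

A = (K − N₀)/N₀ = (12300 − 1480)/1480 = 7.3108.
N(t) = K/(1 + A·e^(−rt)) = 12300/(1 + 7.3108×e^(−0.58×8.2)).
e^(−4.756) = 0.0085999; denominator = 1 + 7.3108×0.0085999 = 1.0629.
N = 12300/1.0629 = 11572.4.

11572 plants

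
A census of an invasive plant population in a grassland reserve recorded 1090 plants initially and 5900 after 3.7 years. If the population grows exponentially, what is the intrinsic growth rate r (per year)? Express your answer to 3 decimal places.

From N(t) = N₀·e^(rt): e^(r·3.7) = 5900/1090 = 5.4128.
r·3.7 = ln(5.4128) = 1.6888, so r = 1.6888/3.7 = 0.45643.

0.456 per year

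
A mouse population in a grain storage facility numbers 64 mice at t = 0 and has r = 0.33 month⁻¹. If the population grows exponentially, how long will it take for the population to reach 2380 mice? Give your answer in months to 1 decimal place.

Set N₀·e^(rt) = 2380: e^(0.33·t) = 2380/64 = 37.188.
0.33·t = ln(37.188) = 3.616, so t = 3.616/0.33 = 10.957.

11.0 months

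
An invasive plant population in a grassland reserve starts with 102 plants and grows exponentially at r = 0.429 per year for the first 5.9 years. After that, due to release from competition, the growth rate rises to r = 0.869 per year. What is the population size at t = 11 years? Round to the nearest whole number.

Phase 1: N(5.9) = 102·e^(0.429×5.9) = 102·e^2.531 = 1281.87.
Phase 2 runs for 11 − 5.9 = 5.1 years at r = 0.869.
N(11) = 1281.87·e^(0.869×5.1) = 1281.87·e^4.432 = 107794.

107794 plants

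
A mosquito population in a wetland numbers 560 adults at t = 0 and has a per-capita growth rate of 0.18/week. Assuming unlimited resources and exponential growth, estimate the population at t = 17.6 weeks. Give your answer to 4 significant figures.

13310 adults

N(t) = N₀·e^(rt) = 560 × e^(0.18×17.6) = 560 × e^3.168.
e^3.168 ≈ 23.76, so N ≈ 560 × 23.76 = 13305.6.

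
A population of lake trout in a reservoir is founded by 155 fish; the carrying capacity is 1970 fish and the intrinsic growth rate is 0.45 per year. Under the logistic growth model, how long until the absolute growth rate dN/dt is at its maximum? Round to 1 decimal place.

5.5 years

Logistic growth is fastest at N = K/2 = 985.
A = (K − N₀)/N₀ = 11.71. Set K/(1 + A·e^(−rt)) = K/2 → A·e^(−rt) = 1.
e^(−0.45t) = 1/11.71 = 0.0853994, so t = ln(11.71)/0.45 = 2.4604/0.45 = 5.4676.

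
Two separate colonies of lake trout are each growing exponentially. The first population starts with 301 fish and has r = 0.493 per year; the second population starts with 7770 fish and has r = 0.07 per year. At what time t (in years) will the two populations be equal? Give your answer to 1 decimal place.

Set 301·e^(0.493t) = 7770·e^(0.07t).
e^((0.493 − 0.07)t) = 7770/301 → e^(0.423·t) = 25.814.
0.423·t = ln(25.814) = 3.2509, so t = 3.2509/0.423 = 7.6854.

7.7 years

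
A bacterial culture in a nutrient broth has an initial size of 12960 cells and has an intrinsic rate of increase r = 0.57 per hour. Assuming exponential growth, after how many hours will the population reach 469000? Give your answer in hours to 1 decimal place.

Set N₀·e^(rt) = 469000: e^(0.57·t) = 469000/12960 = 36.188.
0.57·t = ln(36.188) = 3.5887, so t = 3.5887/0.57 = 6.296.

6.3 hours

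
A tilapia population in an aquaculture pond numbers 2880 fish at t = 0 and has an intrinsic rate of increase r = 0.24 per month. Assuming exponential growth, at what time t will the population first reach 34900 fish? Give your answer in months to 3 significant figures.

10.4 months

Set N₀·e^(rt) = 34900: e^(0.24·t) = 34900/2880 = 12.118.
0.24·t = ln(12.118) = 2.4947, so t = 2.4947/0.24 = 10.395.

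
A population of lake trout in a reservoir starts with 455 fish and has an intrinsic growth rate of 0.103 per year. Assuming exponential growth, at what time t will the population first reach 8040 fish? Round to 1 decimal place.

27.9 years

Set N₀·e^(rt) = 8040: e^(0.103·t) = 8040/455 = 17.67.
0.103·t = ln(17.67) = 2.8719, so t = 2.8719/0.103 = 27.882.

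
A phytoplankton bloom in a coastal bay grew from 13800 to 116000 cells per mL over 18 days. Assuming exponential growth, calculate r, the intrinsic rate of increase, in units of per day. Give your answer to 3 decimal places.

From N(t) = N₀·e^(rt): e^(r·18) = 116000/13800 = 8.4058.
r·18 = ln(8.4058) = 2.1289, so r = 2.1289/18 = 0.11827.

0.118 per day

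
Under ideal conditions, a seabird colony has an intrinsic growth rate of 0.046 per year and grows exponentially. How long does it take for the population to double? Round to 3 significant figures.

15.1 years

Doubling time t_d = ln(2)/r = 0.6931/0.046 = 15.068.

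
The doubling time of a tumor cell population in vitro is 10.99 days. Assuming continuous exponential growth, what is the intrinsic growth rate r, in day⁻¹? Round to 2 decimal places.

0.06 per day

r = ln(2)/t_d = 0.6931/10.99 = 0.063071.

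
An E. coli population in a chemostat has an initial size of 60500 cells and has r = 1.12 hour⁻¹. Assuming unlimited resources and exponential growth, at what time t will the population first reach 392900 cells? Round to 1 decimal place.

Set N₀·e^(rt) = 392900: e^(1.12·t) = 392900/60500 = 6.4942.
1.12·t = ln(6.4942) = 1.8709, so t = 1.8709/1.12 = 1.6705.

1.7 hours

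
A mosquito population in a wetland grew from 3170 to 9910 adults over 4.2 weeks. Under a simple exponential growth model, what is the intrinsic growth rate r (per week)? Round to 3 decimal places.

0.271 per week

From N(t) = N₀·e^(rt): e^(r·4.2) = 9910/3170 = 3.1262.
r·4.2 = ln(3.1262) = 1.1398, so r = 1.1398/4.2 = 0.27138.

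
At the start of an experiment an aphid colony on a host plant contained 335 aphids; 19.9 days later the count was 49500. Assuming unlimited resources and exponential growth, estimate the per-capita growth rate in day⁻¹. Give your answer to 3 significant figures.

From N(t) = N₀·e^(rt): e^(r·19.9) = 49500/335 = 147.76.
r·19.9 = ln(147.76) = 4.9956, so r = 4.9956/19.9 = 0.25104.

0.251 per day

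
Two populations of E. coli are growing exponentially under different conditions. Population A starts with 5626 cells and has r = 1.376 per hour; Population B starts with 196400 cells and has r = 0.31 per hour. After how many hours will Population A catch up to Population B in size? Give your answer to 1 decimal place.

Set 5626·e^(1.376t) = 196400·e^(0.31t).
e^((1.376 − 0.31)t) = 196400/5626 → e^(1.066·t) = 34.909.
1.066·t = ln(34.909) = 3.5528, so t = 3.5528/1.066 = 3.3328.

3.3 hours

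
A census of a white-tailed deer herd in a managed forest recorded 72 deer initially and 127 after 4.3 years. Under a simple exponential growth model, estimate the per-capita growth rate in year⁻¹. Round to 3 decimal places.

From N(t) = N₀·e^(rt): e^(r·4.3) = 127/72 = 1.7639.
r·4.3 = ln(1.7639) = 0.56752, so r = 0.56752/4.3 = 0.13198.

0.132 per year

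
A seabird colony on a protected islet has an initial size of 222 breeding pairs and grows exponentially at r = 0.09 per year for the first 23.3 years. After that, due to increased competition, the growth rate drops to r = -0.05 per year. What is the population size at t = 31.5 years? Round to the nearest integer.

Phase 1: N(23.3) = 222·e^(0.09×23.3) = 222·e^2.097 = 1807.46.
Phase 2 runs for 31.5 − 23.3 = 8.2 years at r = -0.05.
N(31.5) = 1807.46·e^(-0.05×8.2) = 1807.46·e^-0.41 = 1199.52.

1200 breeding pairs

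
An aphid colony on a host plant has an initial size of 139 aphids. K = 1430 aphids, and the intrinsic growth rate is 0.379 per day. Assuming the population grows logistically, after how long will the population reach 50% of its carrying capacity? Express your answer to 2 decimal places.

A = (K − N₀)/N₀ = (1430 − 139)/139 = 9.2878.
Solve 1430/(1 + 9.2878·e^(−0.379t)) = 715: 1 + 9.2878·e^(−0.379t) = 2, so e^(−0.379t) = 0.107668.
−0.379·t = ln(0.107668) = -2.2287, so t = 2.2287/0.379 = 5.8805.

5.88 days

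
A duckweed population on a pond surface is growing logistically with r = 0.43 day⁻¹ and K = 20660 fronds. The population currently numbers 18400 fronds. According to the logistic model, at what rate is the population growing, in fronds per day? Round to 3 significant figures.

dN/dt = rN(1 − N/K) = 0.43 × 18400 × (1 − 18400/20660).
1 − 18400/20660 = 0.10939; dN/dt = 0.43 × 18400 × 0.10939 = 865.49.

865 fronds per day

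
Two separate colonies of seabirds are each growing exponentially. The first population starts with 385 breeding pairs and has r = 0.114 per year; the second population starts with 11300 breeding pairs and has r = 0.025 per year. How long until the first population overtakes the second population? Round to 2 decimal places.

Set 385·e^(0.114t) = 11300·e^(0.025t).
e^((0.114 − 0.025)t) = 11300/385 → e^(0.089·t) = 29.351.
0.089·t = ln(29.351) = 3.3793, so t = 3.3793/0.089 = 37.97.

37.97 years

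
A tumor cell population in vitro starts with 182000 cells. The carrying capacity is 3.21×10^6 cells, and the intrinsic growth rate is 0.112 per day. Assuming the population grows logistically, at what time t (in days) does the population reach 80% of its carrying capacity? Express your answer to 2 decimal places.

37.48 days

A = (K − N₀)/N₀ = (3.21×10^6 − 182000)/182000 = 16.637.
Solve 3.21×10^6/(1 + 16.637·e^(−0.112t)) = 2.568×10^6: 1 + 16.637·e^(−0.112t) = 1.25, so e^(−0.112t) = 0.0150264.
−0.112·t = ln(0.0150264) = -4.1979, so t = 4.1979/0.112 = 37.482.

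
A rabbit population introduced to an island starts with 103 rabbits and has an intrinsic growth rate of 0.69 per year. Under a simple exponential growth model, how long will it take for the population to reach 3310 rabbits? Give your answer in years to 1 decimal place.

Set N₀·e^(rt) = 3310: e^(0.69·t) = 3310/103 = 32.136.
0.69·t = ln(32.136) = 3.47, so t = 3.47/0.69 = 5.0289.

5.0 years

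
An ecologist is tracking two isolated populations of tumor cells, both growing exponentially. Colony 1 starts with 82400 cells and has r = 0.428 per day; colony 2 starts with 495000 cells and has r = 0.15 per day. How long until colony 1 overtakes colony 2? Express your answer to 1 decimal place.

6.4 days

Set 82400·e^(0.428t) = 495000·e^(0.15t).
e^((0.428 − 0.15)t) = 495000/82400 → e^(0.278·t) = 6.0073.
0.278·t = ln(6.0073) = 1.793, so t = 1.793/0.278 = 6.4495.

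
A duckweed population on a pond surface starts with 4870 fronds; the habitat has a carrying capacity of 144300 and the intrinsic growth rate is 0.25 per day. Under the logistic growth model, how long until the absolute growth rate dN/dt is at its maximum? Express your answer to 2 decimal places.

13.42 days

Logistic growth is fastest at N = K/2 = 72150.
A = (K − N₀)/N₀ = 28.63. Set K/(1 + A·e^(−rt)) = K/2 → A·e^(−rt) = 1.
e^(−0.25t) = 1/28.63 = 0.0349279, so t = ln(28.63)/0.25 = 3.3545/0.25 = 13.418.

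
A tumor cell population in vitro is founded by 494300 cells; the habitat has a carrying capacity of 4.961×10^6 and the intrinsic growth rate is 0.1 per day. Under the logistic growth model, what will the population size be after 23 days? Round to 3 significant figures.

A = (K − N₀)/N₀ = (4.961×10^6 − 494300)/494300 = 9.0364.
N(t) = K/(1 + A·e^(−rt)) = 4.961×10^6/(1 + 9.0364×e^(−0.1×23)).
e^(−2.3) = 0.10026; denominator = 1 + 9.0364×0.10026 = 1.906.
N = 4.961×10^6/1.906 = 2.60286×10^6.

2600000 cells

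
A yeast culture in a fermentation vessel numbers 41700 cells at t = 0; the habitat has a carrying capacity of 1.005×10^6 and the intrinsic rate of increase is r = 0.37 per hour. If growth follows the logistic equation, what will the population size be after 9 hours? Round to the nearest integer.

A = (K − N₀)/N₀ = (1.005×10^6 − 41700)/41700 = 23.101.
N(t) = K/(1 + A·e^(−rt)) = 1.005×10^6/(1 + 23.101×e^(−0.37×9)).
e^(−3.33) = 0.035793; denominator = 1 + 23.101×0.035793 = 1.8268.
N = 1.005×10^6/1.8268 = 550128.

550128 cells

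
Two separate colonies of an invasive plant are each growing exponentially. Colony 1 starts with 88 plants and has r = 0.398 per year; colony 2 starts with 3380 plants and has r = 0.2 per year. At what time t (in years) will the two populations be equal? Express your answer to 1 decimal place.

Set 88·e^(0.398t) = 3380·e^(0.2t).
e^((0.398 − 0.2)t) = 3380/88 → e^(0.198·t) = 38.409.
0.198·t = ln(38.409) = 3.6483, so t = 3.6483/0.198 = 18.426.

18.4 years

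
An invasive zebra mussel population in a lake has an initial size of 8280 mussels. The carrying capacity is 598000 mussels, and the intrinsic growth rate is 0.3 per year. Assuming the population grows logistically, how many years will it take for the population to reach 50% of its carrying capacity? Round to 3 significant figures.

A = (K − N₀)/N₀ = (598000 − 8280)/8280 = 71.222.
Solve 598000/(1 + 71.222·e^(−0.3t)) = 299000: 1 + 71.222·e^(−0.3t) = 2, so e^(−0.3t) = 0.0140406.
−0.3·t = ln(0.0140406) = -4.2658, so t = 4.2658/0.3 = 14.219.

14.2 years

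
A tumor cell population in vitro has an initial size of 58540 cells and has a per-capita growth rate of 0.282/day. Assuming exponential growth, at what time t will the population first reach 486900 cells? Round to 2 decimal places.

7.51 days

Set N₀·e^(rt) = 486900: e^(0.282·t) = 486900/58540 = 8.3174.
0.282·t = ln(8.3174) = 2.1183, so t = 2.1183/0.282 = 7.5119.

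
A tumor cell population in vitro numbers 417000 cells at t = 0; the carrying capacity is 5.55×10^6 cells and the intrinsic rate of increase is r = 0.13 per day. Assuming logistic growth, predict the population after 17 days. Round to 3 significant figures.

A = (K − N₀)/N₀ = (5.55×10^6 − 417000)/417000 = 12.309.
N(t) = K/(1 + A·e^(−rt)) = 5.55×10^6/(1 + 12.309×e^(−0.13×17)).
e^(−2.21) = 0.1097; denominator = 1 + 12.309×0.1097 = 2.3503.
N = 5.55×10^6/2.3503 = 2.361357×10^6.

2360000 cells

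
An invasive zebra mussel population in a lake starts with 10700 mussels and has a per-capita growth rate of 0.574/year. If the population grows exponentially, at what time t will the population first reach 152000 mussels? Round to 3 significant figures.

Set N₀·e^(rt) = 152000: e^(0.574·t) = 152000/10700 = 14.206.
0.574·t = ln(14.206) = 2.6536, so t = 2.6536/0.574 = 4.6231.

4.62 years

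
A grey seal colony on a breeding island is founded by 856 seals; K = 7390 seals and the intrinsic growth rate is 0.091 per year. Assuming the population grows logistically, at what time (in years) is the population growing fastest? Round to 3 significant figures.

Logistic growth is fastest at N = K/2 = 3695.
A = (K − N₀)/N₀ = 7.6332. Set K/(1 + A·e^(−rt)) = K/2 → A·e^(−rt) = 1.
e^(−0.091t) = 1/7.6332 = 0.131007, so t = ln(7.6332)/0.091 = 2.0325/0.091 = 22.335.

22.3 years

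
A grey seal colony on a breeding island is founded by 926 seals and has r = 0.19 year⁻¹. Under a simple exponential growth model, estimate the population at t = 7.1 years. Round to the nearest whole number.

N(t) = N₀·e^(rt) = 926 × e^(0.19×7.1) = 926 × e^1.349.
e^1.349 ≈ 3.8536, so N ≈ 926 × 3.8536 = 3568.41.

3568 seals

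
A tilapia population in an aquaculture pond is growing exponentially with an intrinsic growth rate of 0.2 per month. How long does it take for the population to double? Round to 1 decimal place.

Doubling time t_d = ln(2)/r = 0.6931/0.2 = 3.4657.

3.5 months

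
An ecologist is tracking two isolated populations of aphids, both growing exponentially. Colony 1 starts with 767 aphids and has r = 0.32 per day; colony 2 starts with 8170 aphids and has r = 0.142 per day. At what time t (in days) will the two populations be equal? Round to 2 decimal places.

Set 767·e^(0.32t) = 8170·e^(0.142t).
e^((0.32 − 0.142)t) = 8170/767 → e^(0.178·t) = 10.652.
0.178·t = ln(10.652) = 2.3657, so t = 2.3657/0.178 = 13.291.

13.29 days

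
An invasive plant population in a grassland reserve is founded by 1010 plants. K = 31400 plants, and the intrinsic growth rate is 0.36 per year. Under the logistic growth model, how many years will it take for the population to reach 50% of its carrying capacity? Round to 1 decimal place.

9.5 years

A = (K − N₀)/N₀ = (31400 − 1010)/1010 = 30.089.
Solve 31400/(1 + 30.089·e^(−0.36t)) = 15700: 1 + 30.089·e^(−0.36t) = 2, so e^(−0.36t) = 0.0332346.
−0.36·t = ln(0.0332346) = -3.4042, so t = 3.4042/0.36 = 9.456.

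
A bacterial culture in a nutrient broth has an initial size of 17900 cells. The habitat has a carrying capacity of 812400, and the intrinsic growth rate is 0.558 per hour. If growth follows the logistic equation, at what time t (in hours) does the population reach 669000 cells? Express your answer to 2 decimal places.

9.56 hours

A = (K − N₀)/N₀ = (812400 − 17900)/17900 = 44.385.
Solve 812400/(1 + 44.385·e^(−0.558t)) = 669000: 1 + 44.385·e^(−0.558t) = 1.2143, so e^(−0.558t) = 0.00482928.
−0.558·t = ln(0.00482928) = -5.3331, so t = 5.3331/0.558 = 9.5575.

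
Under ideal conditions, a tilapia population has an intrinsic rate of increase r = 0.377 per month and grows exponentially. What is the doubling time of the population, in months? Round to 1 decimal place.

1.8 months

Doubling time t_d = ln(2)/r = 0.6931/0.377 = 1.8386.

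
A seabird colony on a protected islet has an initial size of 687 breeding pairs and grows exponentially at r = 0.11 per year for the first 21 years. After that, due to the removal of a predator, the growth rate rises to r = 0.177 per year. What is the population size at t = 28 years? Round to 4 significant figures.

23890 breeding pairs

Phase 1: N(21) = 687·e^(0.11×21) = 687·e^2.31 = 6921.13.
Phase 2 runs for 28 − 21 = 7 years at r = 0.177.
N(28) = 6921.13·e^(0.177×7) = 6921.13·e^1.239 = 23892.8.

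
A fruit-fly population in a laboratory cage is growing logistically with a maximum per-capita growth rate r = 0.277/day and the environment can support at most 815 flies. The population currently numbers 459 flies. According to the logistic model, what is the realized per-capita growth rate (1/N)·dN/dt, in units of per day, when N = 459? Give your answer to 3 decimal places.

0.121 per day

(1/N)·dN/dt = r(1 − N/K) = 0.277 × (1 − 459/815).
= 0.277 × 0.43681 = 0.121.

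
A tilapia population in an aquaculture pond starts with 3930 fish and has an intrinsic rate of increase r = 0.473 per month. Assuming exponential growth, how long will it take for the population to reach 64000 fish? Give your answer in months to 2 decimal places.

Set N₀·e^(rt) = 64000: e^(0.473·t) = 64000/3930 = 16.285.
0.473·t = ln(16.285) = 2.7902, so t = 2.7902/0.473 = 5.899.

5.90 months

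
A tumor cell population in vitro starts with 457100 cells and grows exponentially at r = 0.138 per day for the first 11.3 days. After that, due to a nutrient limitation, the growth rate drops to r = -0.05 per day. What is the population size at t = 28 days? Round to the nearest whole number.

943222 cells

Phase 1: N(11.3) = 457100·e^(0.138×11.3) = 457100·e^1.559 = 2.173952×10^6.
Phase 2 runs for 28 − 11.3 = 16.7 days at r = -0.05.
N(28) = 2.173952×10^6·e^(-0.05×16.7) = 2.173952×10^6·e^-0.835 = 943222.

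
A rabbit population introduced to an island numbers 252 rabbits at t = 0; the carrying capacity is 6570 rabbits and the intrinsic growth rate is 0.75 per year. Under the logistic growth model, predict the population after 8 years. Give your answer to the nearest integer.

A = (K − N₀)/N₀ = (6570 − 252)/252 = 25.071.
N(t) = K/(1 + A·e^(−rt)) = 6570/(1 + 25.071×e^(−0.75×8)).
e^(−6) = 0.0024788; denominator = 1 + 25.071×0.0024788 = 1.0621.
N = 6570/1.0621 = 6185.59.

6186 rabbits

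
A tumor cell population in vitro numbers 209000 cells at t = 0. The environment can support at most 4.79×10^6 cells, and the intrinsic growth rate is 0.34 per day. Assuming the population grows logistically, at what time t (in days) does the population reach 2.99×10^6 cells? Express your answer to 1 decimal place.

A = (K − N₀)/N₀ = (4.79×10^6 − 209000)/209000 = 21.919.
Solve 4.79×10^6/(1 + 21.919·e^(−0.34t)) = 2.99×10^6: 1 + 21.919·e^(−0.34t) = 1.602, so e^(−0.34t) = 0.0274655.
−0.34·t = ln(0.0274655) = -3.5948, so t = 3.5948/0.34 = 10.573.

10.6 days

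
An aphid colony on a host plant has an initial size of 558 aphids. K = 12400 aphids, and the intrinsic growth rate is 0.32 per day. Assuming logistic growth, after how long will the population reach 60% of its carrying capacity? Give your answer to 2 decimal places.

A = (K − N₀)/N₀ = (12400 − 558)/558 = 21.222.
Solve 12400/(1 + 21.222·e^(−0.32t)) = 7440: 1 + 21.222·e^(−0.32t) = 1.6667, so e^(−0.32t) = 0.0314136.
−0.32·t = ln(0.0314136) = -3.4605, so t = 3.4605/0.32 = 10.814.

10.81 days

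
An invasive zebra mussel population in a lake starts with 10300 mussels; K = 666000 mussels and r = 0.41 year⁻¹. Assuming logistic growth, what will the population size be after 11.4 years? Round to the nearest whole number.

417749 mussels

A = (K − N₀)/N₀ = (666000 − 10300)/10300 = 63.66.
N(t) = K/(1 + A·e^(−rt)) = 666000/(1 + 63.66×e^(−0.41×11.4)).
e^(−4.674) = 0.0093349; denominator = 1 + 63.66×0.0093349 = 1.5943.
N = 666000/1.5943 = 417749.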